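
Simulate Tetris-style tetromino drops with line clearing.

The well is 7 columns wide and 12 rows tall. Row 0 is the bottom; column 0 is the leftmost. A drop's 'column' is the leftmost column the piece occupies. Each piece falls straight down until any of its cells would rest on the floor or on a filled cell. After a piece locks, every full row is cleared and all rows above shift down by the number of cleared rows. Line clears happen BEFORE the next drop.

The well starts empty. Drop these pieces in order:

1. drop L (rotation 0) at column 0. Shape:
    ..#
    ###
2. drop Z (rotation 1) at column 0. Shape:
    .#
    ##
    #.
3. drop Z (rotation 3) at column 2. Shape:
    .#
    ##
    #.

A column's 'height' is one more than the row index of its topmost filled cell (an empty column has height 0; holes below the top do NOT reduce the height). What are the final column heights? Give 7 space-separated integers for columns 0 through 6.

Answer: 3 4 4 5 0 0 0

Derivation:
Drop 1: L rot0 at col 0 lands with bottom-row=0; cleared 0 line(s) (total 0); column heights now [1 1 2 0 0 0 0], max=2
Drop 2: Z rot1 at col 0 lands with bottom-row=1; cleared 0 line(s) (total 0); column heights now [3 4 2 0 0 0 0], max=4
Drop 3: Z rot3 at col 2 lands with bottom-row=2; cleared 0 line(s) (total 0); column heights now [3 4 4 5 0 0 0], max=5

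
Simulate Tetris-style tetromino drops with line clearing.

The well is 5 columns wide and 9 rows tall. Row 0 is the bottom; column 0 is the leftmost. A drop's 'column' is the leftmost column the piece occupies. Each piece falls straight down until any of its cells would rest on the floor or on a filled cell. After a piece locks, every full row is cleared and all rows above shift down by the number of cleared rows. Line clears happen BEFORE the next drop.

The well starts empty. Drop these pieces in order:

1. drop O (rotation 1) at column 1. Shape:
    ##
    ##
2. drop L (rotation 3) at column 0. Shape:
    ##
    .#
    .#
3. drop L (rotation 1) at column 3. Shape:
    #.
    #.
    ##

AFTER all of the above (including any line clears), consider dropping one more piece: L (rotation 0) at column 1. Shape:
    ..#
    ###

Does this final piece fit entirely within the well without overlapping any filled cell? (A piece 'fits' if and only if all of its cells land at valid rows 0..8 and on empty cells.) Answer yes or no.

Answer: yes

Derivation:
Drop 1: O rot1 at col 1 lands with bottom-row=0; cleared 0 line(s) (total 0); column heights now [0 2 2 0 0], max=2
Drop 2: L rot3 at col 0 lands with bottom-row=2; cleared 0 line(s) (total 0); column heights now [5 5 2 0 0], max=5
Drop 3: L rot1 at col 3 lands with bottom-row=0; cleared 0 line(s) (total 0); column heights now [5 5 2 3 1], max=5
Test piece L rot0 at col 1 (width 3): heights before test = [5 5 2 3 1]; fits = True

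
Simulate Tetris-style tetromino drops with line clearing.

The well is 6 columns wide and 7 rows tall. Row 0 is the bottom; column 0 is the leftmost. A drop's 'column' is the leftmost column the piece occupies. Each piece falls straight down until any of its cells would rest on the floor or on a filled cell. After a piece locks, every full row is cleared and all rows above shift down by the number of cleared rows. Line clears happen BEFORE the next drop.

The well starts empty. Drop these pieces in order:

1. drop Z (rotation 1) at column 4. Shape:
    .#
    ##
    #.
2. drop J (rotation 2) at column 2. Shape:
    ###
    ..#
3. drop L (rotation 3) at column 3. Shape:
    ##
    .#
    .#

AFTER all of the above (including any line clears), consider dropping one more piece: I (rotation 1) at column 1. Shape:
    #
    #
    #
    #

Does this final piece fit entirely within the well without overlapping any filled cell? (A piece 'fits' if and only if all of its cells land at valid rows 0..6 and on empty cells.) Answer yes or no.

Answer: yes

Derivation:
Drop 1: Z rot1 at col 4 lands with bottom-row=0; cleared 0 line(s) (total 0); column heights now [0 0 0 0 2 3], max=3
Drop 2: J rot2 at col 2 lands with bottom-row=2; cleared 0 line(s) (total 0); column heights now [0 0 4 4 4 3], max=4
Drop 3: L rot3 at col 3 lands with bottom-row=4; cleared 0 line(s) (total 0); column heights now [0 0 4 7 7 3], max=7
Test piece I rot1 at col 1 (width 1): heights before test = [0 0 4 7 7 3]; fits = True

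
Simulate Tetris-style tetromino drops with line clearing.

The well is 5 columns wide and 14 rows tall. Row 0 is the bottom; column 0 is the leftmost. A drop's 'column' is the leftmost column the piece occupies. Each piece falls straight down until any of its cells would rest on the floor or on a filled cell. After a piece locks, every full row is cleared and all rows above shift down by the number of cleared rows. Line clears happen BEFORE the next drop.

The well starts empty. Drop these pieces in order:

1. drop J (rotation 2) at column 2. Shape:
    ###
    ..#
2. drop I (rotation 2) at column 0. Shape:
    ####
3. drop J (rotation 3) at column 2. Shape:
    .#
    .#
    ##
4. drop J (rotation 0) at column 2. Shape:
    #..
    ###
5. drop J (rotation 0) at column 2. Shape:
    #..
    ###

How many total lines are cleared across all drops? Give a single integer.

Answer: 0

Derivation:
Drop 1: J rot2 at col 2 lands with bottom-row=0; cleared 0 line(s) (total 0); column heights now [0 0 2 2 2], max=2
Drop 2: I rot2 at col 0 lands with bottom-row=2; cleared 0 line(s) (total 0); column heights now [3 3 3 3 2], max=3
Drop 3: J rot3 at col 2 lands with bottom-row=3; cleared 0 line(s) (total 0); column heights now [3 3 4 6 2], max=6
Drop 4: J rot0 at col 2 lands with bottom-row=6; cleared 0 line(s) (total 0); column heights now [3 3 8 7 7], max=8
Drop 5: J rot0 at col 2 lands with bottom-row=8; cleared 0 line(s) (total 0); column heights now [3 3 10 9 9], max=10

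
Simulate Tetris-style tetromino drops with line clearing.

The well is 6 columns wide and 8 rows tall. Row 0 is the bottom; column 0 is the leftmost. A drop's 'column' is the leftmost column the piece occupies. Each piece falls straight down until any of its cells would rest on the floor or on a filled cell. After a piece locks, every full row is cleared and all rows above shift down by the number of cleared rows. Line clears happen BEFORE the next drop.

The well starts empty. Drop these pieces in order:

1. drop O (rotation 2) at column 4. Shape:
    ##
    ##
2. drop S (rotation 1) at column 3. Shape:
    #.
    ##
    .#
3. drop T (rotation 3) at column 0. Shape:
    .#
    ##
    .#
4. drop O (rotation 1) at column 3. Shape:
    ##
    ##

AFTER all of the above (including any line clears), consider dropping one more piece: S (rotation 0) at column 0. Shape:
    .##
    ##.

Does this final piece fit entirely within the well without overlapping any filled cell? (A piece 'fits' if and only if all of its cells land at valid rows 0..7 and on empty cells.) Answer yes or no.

Answer: yes

Derivation:
Drop 1: O rot2 at col 4 lands with bottom-row=0; cleared 0 line(s) (total 0); column heights now [0 0 0 0 2 2], max=2
Drop 2: S rot1 at col 3 lands with bottom-row=2; cleared 0 line(s) (total 0); column heights now [0 0 0 5 4 2], max=5
Drop 3: T rot3 at col 0 lands with bottom-row=0; cleared 0 line(s) (total 0); column heights now [2 3 0 5 4 2], max=5
Drop 4: O rot1 at col 3 lands with bottom-row=5; cleared 0 line(s) (total 0); column heights now [2 3 0 7 7 2], max=7
Test piece S rot0 at col 0 (width 3): heights before test = [2 3 0 7 7 2]; fits = True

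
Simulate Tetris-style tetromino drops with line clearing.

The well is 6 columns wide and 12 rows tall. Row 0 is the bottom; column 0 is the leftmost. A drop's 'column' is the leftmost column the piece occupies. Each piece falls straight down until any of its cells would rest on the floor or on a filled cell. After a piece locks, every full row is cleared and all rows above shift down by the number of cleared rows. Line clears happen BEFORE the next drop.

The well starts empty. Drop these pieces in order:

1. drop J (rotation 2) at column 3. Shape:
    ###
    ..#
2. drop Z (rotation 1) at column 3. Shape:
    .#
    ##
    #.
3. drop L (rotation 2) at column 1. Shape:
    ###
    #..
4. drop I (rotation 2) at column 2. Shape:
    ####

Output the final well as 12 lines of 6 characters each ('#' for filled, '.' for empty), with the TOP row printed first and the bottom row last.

Answer: ......
......
......
......
......
......
..####
.####.
.#.##.
...#..
...###
.....#

Derivation:
Drop 1: J rot2 at col 3 lands with bottom-row=0; cleared 0 line(s) (total 0); column heights now [0 0 0 2 2 2], max=2
Drop 2: Z rot1 at col 3 lands with bottom-row=2; cleared 0 line(s) (total 0); column heights now [0 0 0 4 5 2], max=5
Drop 3: L rot2 at col 1 lands with bottom-row=3; cleared 0 line(s) (total 0); column heights now [0 5 5 5 5 2], max=5
Drop 4: I rot2 at col 2 lands with bottom-row=5; cleared 0 line(s) (total 0); column heights now [0 5 6 6 6 6], max=6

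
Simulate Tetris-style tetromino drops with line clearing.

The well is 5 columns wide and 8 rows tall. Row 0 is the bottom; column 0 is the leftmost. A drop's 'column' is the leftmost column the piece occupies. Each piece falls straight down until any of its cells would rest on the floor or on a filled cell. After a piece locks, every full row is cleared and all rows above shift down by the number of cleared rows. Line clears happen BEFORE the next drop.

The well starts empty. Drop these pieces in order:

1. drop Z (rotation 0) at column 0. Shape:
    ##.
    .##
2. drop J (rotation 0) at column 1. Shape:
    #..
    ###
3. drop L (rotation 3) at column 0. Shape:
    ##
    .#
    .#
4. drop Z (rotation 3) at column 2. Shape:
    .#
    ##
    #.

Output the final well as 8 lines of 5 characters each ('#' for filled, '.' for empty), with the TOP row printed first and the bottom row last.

Answer: .....
##...
.#.#.
.###.
.##..
.###.
##...
.##..

Derivation:
Drop 1: Z rot0 at col 0 lands with bottom-row=0; cleared 0 line(s) (total 0); column heights now [2 2 1 0 0], max=2
Drop 2: J rot0 at col 1 lands with bottom-row=2; cleared 0 line(s) (total 0); column heights now [2 4 3 3 0], max=4
Drop 3: L rot3 at col 0 lands with bottom-row=4; cleared 0 line(s) (total 0); column heights now [7 7 3 3 0], max=7
Drop 4: Z rot3 at col 2 lands with bottom-row=3; cleared 0 line(s) (total 0); column heights now [7 7 5 6 0], max=7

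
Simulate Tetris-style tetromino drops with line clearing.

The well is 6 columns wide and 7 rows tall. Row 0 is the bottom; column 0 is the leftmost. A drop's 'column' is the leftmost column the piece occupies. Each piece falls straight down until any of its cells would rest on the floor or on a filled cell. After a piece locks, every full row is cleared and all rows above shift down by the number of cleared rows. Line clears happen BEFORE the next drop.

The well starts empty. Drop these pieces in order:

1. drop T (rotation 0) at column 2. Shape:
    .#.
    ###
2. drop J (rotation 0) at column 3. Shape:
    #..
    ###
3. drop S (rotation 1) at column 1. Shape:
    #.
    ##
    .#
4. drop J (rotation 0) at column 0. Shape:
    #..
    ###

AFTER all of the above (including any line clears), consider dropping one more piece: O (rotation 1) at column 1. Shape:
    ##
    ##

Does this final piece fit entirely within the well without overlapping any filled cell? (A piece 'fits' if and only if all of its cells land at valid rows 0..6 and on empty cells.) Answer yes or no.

Drop 1: T rot0 at col 2 lands with bottom-row=0; cleared 0 line(s) (total 0); column heights now [0 0 1 2 1 0], max=2
Drop 2: J rot0 at col 3 lands with bottom-row=2; cleared 0 line(s) (total 0); column heights now [0 0 1 4 3 3], max=4
Drop 3: S rot1 at col 1 lands with bottom-row=1; cleared 0 line(s) (total 0); column heights now [0 4 3 4 3 3], max=4
Drop 4: J rot0 at col 0 lands with bottom-row=4; cleared 0 line(s) (total 0); column heights now [6 5 5 4 3 3], max=6
Test piece O rot1 at col 1 (width 2): heights before test = [6 5 5 4 3 3]; fits = True

Answer: yes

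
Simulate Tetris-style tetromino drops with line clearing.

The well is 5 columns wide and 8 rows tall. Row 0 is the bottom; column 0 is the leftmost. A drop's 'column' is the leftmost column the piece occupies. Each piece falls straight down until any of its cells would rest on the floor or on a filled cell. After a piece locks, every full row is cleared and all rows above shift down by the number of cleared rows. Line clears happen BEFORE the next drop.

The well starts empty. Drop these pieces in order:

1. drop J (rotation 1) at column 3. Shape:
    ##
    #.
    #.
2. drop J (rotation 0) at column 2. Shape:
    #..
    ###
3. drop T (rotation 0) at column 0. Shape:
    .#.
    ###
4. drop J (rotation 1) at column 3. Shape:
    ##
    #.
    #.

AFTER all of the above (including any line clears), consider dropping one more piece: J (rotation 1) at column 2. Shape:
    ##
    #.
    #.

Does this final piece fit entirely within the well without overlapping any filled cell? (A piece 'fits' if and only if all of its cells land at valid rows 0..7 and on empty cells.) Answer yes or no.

Drop 1: J rot1 at col 3 lands with bottom-row=0; cleared 0 line(s) (total 0); column heights now [0 0 0 3 3], max=3
Drop 2: J rot0 at col 2 lands with bottom-row=3; cleared 0 line(s) (total 0); column heights now [0 0 5 4 4], max=5
Drop 3: T rot0 at col 0 lands with bottom-row=5; cleared 0 line(s) (total 0); column heights now [6 7 6 4 4], max=7
Drop 4: J rot1 at col 3 lands with bottom-row=4; cleared 0 line(s) (total 0); column heights now [6 7 6 7 7], max=7
Test piece J rot1 at col 2 (width 2): heights before test = [6 7 6 7 7]; fits = False

Answer: no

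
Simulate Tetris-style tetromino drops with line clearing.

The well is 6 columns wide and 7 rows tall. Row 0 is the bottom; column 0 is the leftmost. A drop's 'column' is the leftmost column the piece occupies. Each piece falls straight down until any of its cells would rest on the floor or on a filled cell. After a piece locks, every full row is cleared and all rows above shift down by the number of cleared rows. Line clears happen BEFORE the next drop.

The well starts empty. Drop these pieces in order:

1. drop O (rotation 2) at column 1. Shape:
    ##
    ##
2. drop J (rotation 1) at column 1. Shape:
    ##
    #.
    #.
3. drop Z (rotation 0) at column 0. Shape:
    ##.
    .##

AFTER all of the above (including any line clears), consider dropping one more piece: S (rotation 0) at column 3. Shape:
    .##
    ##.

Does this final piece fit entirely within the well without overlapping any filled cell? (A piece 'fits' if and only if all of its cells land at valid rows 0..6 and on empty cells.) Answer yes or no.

Drop 1: O rot2 at col 1 lands with bottom-row=0; cleared 0 line(s) (total 0); column heights now [0 2 2 0 0 0], max=2
Drop 2: J rot1 at col 1 lands with bottom-row=2; cleared 0 line(s) (total 0); column heights now [0 5 5 0 0 0], max=5
Drop 3: Z rot0 at col 0 lands with bottom-row=5; cleared 0 line(s) (total 0); column heights now [7 7 6 0 0 0], max=7
Test piece S rot0 at col 3 (width 3): heights before test = [7 7 6 0 0 0]; fits = True

Answer: yes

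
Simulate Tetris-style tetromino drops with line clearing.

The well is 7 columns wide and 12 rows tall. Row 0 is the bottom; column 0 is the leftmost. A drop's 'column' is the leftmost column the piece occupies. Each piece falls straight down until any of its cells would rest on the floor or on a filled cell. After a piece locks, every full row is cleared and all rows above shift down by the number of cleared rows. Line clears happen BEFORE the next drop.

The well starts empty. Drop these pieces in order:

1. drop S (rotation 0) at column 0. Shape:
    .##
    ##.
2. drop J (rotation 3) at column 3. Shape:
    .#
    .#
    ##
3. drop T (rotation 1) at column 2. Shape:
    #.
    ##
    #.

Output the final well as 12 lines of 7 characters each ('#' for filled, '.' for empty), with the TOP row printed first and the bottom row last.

Answer: .......
.......
.......
.......
.......
.......
.......
..#....
..##...
..#.#..
.##.#..
##.##..

Derivation:
Drop 1: S rot0 at col 0 lands with bottom-row=0; cleared 0 line(s) (total 0); column heights now [1 2 2 0 0 0 0], max=2
Drop 2: J rot3 at col 3 lands with bottom-row=0; cleared 0 line(s) (total 0); column heights now [1 2 2 1 3 0 0], max=3
Drop 3: T rot1 at col 2 lands with bottom-row=2; cleared 0 line(s) (total 0); column heights now [1 2 5 4 3 0 0], max=5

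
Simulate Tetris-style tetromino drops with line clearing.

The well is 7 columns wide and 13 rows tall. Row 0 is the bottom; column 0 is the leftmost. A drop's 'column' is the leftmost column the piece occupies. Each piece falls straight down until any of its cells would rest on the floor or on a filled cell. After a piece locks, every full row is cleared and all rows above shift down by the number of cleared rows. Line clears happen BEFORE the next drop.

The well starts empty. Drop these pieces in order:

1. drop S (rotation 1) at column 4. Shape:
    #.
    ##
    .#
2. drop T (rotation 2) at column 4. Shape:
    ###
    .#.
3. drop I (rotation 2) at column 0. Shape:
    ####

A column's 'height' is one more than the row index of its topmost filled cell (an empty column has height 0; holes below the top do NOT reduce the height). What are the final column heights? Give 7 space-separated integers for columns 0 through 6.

Answer: 1 1 1 1 4 4 4

Derivation:
Drop 1: S rot1 at col 4 lands with bottom-row=0; cleared 0 line(s) (total 0); column heights now [0 0 0 0 3 2 0], max=3
Drop 2: T rot2 at col 4 lands with bottom-row=2; cleared 0 line(s) (total 0); column heights now [0 0 0 0 4 4 4], max=4
Drop 3: I rot2 at col 0 lands with bottom-row=0; cleared 0 line(s) (total 0); column heights now [1 1 1 1 4 4 4], max=4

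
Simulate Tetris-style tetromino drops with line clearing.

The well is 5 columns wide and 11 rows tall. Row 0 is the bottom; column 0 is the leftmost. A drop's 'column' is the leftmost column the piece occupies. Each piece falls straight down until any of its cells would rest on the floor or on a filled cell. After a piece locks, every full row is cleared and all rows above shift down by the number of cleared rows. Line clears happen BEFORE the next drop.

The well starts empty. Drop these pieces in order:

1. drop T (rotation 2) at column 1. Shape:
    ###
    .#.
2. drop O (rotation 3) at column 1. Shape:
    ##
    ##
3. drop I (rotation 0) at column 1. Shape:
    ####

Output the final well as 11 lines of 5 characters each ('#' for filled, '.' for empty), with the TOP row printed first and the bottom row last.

Drop 1: T rot2 at col 1 lands with bottom-row=0; cleared 0 line(s) (total 0); column heights now [0 2 2 2 0], max=2
Drop 2: O rot3 at col 1 lands with bottom-row=2; cleared 0 line(s) (total 0); column heights now [0 4 4 2 0], max=4
Drop 3: I rot0 at col 1 lands with bottom-row=4; cleared 0 line(s) (total 0); column heights now [0 5 5 5 5], max=5

Answer: .....
.....
.....
.....
.....
.....
.####
.##..
.##..
.###.
..#..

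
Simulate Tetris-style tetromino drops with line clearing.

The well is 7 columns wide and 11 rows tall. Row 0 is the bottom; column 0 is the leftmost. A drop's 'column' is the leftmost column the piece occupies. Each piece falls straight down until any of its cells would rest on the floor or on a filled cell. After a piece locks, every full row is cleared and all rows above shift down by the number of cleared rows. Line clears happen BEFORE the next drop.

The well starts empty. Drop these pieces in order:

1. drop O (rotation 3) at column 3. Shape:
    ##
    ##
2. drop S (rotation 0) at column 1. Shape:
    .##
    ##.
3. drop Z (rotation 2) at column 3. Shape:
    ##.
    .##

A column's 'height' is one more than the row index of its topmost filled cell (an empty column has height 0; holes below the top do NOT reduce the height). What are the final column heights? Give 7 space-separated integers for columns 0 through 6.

Drop 1: O rot3 at col 3 lands with bottom-row=0; cleared 0 line(s) (total 0); column heights now [0 0 0 2 2 0 0], max=2
Drop 2: S rot0 at col 1 lands with bottom-row=1; cleared 0 line(s) (total 0); column heights now [0 2 3 3 2 0 0], max=3
Drop 3: Z rot2 at col 3 lands with bottom-row=2; cleared 0 line(s) (total 0); column heights now [0 2 3 4 4 3 0], max=4

Answer: 0 2 3 4 4 3 0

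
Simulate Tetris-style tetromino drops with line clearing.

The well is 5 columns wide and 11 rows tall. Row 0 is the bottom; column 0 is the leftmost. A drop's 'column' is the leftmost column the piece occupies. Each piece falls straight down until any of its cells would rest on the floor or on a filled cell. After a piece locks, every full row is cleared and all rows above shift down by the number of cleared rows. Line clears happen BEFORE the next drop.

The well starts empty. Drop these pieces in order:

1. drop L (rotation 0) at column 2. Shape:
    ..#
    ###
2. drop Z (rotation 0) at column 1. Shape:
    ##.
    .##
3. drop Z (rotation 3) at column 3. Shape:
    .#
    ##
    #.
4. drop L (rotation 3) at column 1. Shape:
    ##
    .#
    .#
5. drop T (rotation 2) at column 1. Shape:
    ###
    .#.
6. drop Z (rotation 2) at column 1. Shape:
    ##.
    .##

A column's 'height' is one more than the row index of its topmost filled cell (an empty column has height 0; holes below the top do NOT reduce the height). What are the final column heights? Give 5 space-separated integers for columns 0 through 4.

Drop 1: L rot0 at col 2 lands with bottom-row=0; cleared 0 line(s) (total 0); column heights now [0 0 1 1 2], max=2
Drop 2: Z rot0 at col 1 lands with bottom-row=1; cleared 0 line(s) (total 0); column heights now [0 3 3 2 2], max=3
Drop 3: Z rot3 at col 3 lands with bottom-row=2; cleared 0 line(s) (total 0); column heights now [0 3 3 4 5], max=5
Drop 4: L rot3 at col 1 lands with bottom-row=3; cleared 0 line(s) (total 0); column heights now [0 6 6 4 5], max=6
Drop 5: T rot2 at col 1 lands with bottom-row=6; cleared 0 line(s) (total 0); column heights now [0 8 8 8 5], max=8
Drop 6: Z rot2 at col 1 lands with bottom-row=8; cleared 0 line(s) (total 0); column heights now [0 10 10 9 5], max=10

Answer: 0 10 10 9 5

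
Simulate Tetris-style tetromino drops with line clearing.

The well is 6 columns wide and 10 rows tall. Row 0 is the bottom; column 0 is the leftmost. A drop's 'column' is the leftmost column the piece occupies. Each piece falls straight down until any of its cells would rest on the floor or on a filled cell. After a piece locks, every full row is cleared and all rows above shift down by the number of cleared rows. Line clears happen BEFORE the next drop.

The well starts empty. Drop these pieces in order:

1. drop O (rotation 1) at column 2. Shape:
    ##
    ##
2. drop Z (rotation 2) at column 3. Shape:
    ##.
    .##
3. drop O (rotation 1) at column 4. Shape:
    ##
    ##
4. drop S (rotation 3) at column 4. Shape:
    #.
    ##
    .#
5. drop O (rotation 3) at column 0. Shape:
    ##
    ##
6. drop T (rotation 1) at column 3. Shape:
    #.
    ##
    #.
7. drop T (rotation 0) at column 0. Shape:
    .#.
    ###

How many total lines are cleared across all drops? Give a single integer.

Drop 1: O rot1 at col 2 lands with bottom-row=0; cleared 0 line(s) (total 0); column heights now [0 0 2 2 0 0], max=2
Drop 2: Z rot2 at col 3 lands with bottom-row=1; cleared 0 line(s) (total 0); column heights now [0 0 2 3 3 2], max=3
Drop 3: O rot1 at col 4 lands with bottom-row=3; cleared 0 line(s) (total 0); column heights now [0 0 2 3 5 5], max=5
Drop 4: S rot3 at col 4 lands with bottom-row=5; cleared 0 line(s) (total 0); column heights now [0 0 2 3 8 7], max=8
Drop 5: O rot3 at col 0 lands with bottom-row=0; cleared 1 line(s) (total 1); column heights now [1 1 1 2 7 6], max=7
Drop 6: T rot1 at col 3 lands with bottom-row=6; cleared 0 line(s) (total 1); column heights now [1 1 1 9 8 6], max=9
Drop 7: T rot0 at col 0 lands with bottom-row=1; cleared 0 line(s) (total 1); column heights now [2 3 2 9 8 6], max=9

Answer: 1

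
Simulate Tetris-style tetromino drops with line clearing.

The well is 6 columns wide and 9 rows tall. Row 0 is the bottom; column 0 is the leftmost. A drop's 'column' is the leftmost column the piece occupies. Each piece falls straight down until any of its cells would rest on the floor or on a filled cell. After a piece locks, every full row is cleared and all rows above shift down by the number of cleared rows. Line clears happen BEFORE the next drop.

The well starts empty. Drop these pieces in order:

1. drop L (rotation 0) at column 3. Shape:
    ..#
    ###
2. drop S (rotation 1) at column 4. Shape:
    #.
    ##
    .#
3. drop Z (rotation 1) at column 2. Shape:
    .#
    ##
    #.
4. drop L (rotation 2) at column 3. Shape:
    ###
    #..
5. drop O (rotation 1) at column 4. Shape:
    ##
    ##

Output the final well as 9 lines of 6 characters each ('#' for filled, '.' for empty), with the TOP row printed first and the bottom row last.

Drop 1: L rot0 at col 3 lands with bottom-row=0; cleared 0 line(s) (total 0); column heights now [0 0 0 1 1 2], max=2
Drop 2: S rot1 at col 4 lands with bottom-row=2; cleared 0 line(s) (total 0); column heights now [0 0 0 1 5 4], max=5
Drop 3: Z rot1 at col 2 lands with bottom-row=0; cleared 0 line(s) (total 0); column heights now [0 0 2 3 5 4], max=5
Drop 4: L rot2 at col 3 lands with bottom-row=4; cleared 0 line(s) (total 0); column heights now [0 0 2 6 6 6], max=6
Drop 5: O rot1 at col 4 lands with bottom-row=6; cleared 0 line(s) (total 0); column heights now [0 0 2 6 8 8], max=8

Answer: ......
....##
....##
...###
...##.
....##
...#.#
..##.#
..####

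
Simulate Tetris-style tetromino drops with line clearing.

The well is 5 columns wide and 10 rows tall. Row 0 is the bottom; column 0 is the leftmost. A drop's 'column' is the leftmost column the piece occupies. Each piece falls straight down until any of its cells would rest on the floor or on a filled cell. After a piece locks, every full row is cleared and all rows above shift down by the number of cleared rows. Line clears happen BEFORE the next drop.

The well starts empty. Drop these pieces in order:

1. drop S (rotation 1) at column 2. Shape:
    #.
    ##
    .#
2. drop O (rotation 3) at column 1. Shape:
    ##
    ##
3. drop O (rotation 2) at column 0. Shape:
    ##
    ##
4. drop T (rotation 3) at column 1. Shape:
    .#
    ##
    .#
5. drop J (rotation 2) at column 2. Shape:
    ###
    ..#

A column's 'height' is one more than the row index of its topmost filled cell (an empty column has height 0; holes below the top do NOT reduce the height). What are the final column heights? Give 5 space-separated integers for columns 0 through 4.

Answer: 7 8 10 10 10

Derivation:
Drop 1: S rot1 at col 2 lands with bottom-row=0; cleared 0 line(s) (total 0); column heights now [0 0 3 2 0], max=3
Drop 2: O rot3 at col 1 lands with bottom-row=3; cleared 0 line(s) (total 0); column heights now [0 5 5 2 0], max=5
Drop 3: O rot2 at col 0 lands with bottom-row=5; cleared 0 line(s) (total 0); column heights now [7 7 5 2 0], max=7
Drop 4: T rot3 at col 1 lands with bottom-row=6; cleared 0 line(s) (total 0); column heights now [7 8 9 2 0], max=9
Drop 5: J rot2 at col 2 lands with bottom-row=8; cleared 0 line(s) (total 0); column heights now [7 8 10 10 10], max=10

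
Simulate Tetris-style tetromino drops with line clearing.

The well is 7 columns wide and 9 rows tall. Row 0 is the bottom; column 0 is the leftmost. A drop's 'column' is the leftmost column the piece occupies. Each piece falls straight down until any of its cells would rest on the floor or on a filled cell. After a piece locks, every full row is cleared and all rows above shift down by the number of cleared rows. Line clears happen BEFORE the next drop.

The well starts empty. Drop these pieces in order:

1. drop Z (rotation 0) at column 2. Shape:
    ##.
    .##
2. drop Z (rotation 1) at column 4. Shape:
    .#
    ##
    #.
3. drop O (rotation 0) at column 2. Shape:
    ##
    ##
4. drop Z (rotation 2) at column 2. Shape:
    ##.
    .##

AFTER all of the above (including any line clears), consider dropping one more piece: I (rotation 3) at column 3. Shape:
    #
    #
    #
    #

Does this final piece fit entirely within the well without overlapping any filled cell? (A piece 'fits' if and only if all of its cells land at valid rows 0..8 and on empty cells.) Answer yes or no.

Drop 1: Z rot0 at col 2 lands with bottom-row=0; cleared 0 line(s) (total 0); column heights now [0 0 2 2 1 0 0], max=2
Drop 2: Z rot1 at col 4 lands with bottom-row=1; cleared 0 line(s) (total 0); column heights now [0 0 2 2 3 4 0], max=4
Drop 3: O rot0 at col 2 lands with bottom-row=2; cleared 0 line(s) (total 0); column heights now [0 0 4 4 3 4 0], max=4
Drop 4: Z rot2 at col 2 lands with bottom-row=4; cleared 0 line(s) (total 0); column heights now [0 0 6 6 5 4 0], max=6
Test piece I rot3 at col 3 (width 1): heights before test = [0 0 6 6 5 4 0]; fits = False

Answer: no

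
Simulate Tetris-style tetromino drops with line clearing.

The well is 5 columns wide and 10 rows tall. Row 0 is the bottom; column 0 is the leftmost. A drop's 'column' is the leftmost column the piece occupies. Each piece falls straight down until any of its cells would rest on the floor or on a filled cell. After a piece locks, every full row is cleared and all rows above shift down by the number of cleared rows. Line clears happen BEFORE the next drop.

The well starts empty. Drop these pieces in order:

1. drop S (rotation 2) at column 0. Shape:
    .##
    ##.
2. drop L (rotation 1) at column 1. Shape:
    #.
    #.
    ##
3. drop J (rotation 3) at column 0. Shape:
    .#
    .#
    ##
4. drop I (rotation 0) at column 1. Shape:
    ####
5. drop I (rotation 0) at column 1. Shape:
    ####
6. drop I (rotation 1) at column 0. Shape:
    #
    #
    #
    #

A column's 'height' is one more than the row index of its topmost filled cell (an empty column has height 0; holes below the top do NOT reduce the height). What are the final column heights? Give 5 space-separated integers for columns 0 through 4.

Drop 1: S rot2 at col 0 lands with bottom-row=0; cleared 0 line(s) (total 0); column heights now [1 2 2 0 0], max=2
Drop 2: L rot1 at col 1 lands with bottom-row=2; cleared 0 line(s) (total 0); column heights now [1 5 3 0 0], max=5
Drop 3: J rot3 at col 0 lands with bottom-row=5; cleared 0 line(s) (total 0); column heights now [6 8 3 0 0], max=8
Drop 4: I rot0 at col 1 lands with bottom-row=8; cleared 0 line(s) (total 0); column heights now [6 9 9 9 9], max=9
Drop 5: I rot0 at col 1 lands with bottom-row=9; cleared 0 line(s) (total 0); column heights now [6 10 10 10 10], max=10
Drop 6: I rot1 at col 0 lands with bottom-row=6; cleared 2 line(s) (total 2); column heights now [8 8 3 0 0], max=8

Answer: 8 8 3 0 0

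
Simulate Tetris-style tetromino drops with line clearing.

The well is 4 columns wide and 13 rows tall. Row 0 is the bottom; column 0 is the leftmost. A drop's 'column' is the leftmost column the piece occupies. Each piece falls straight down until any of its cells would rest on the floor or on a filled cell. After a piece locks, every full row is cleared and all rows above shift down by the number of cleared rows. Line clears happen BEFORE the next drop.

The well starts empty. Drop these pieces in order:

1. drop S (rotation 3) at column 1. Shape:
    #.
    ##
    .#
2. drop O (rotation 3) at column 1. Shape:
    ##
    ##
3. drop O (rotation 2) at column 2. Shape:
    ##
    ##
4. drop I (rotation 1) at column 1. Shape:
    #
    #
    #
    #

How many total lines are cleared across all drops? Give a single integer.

Drop 1: S rot3 at col 1 lands with bottom-row=0; cleared 0 line(s) (total 0); column heights now [0 3 2 0], max=3
Drop 2: O rot3 at col 1 lands with bottom-row=3; cleared 0 line(s) (total 0); column heights now [0 5 5 0], max=5
Drop 3: O rot2 at col 2 lands with bottom-row=5; cleared 0 line(s) (total 0); column heights now [0 5 7 7], max=7
Drop 4: I rot1 at col 1 lands with bottom-row=5; cleared 0 line(s) (total 0); column heights now [0 9 7 7], max=9

Answer: 0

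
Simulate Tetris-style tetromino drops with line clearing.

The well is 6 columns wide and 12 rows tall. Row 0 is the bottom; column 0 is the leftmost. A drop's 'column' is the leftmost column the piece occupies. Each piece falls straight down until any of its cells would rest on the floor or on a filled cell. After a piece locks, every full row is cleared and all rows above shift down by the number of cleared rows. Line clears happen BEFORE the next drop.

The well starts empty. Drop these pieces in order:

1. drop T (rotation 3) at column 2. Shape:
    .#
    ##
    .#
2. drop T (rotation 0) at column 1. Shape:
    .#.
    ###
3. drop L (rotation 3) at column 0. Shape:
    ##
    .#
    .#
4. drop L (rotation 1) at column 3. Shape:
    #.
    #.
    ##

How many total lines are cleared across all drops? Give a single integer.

Answer: 0

Derivation:
Drop 1: T rot3 at col 2 lands with bottom-row=0; cleared 0 line(s) (total 0); column heights now [0 0 2 3 0 0], max=3
Drop 2: T rot0 at col 1 lands with bottom-row=3; cleared 0 line(s) (total 0); column heights now [0 4 5 4 0 0], max=5
Drop 3: L rot3 at col 0 lands with bottom-row=4; cleared 0 line(s) (total 0); column heights now [7 7 5 4 0 0], max=7
Drop 4: L rot1 at col 3 lands with bottom-row=4; cleared 0 line(s) (total 0); column heights now [7 7 5 7 5 0], max=7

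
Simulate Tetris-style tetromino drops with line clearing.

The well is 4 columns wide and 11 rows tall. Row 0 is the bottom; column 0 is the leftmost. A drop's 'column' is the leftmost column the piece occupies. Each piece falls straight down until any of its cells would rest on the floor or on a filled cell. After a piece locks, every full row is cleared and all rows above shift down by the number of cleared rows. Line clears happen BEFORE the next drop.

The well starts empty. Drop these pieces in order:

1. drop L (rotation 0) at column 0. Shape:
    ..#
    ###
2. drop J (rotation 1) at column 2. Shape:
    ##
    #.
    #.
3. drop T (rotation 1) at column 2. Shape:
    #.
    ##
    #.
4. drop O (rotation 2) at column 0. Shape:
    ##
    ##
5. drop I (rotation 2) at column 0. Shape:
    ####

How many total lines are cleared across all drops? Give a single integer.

Answer: 1

Derivation:
Drop 1: L rot0 at col 0 lands with bottom-row=0; cleared 0 line(s) (total 0); column heights now [1 1 2 0], max=2
Drop 2: J rot1 at col 2 lands with bottom-row=2; cleared 0 line(s) (total 0); column heights now [1 1 5 5], max=5
Drop 3: T rot1 at col 2 lands with bottom-row=5; cleared 0 line(s) (total 0); column heights now [1 1 8 7], max=8
Drop 4: O rot2 at col 0 lands with bottom-row=1; cleared 0 line(s) (total 0); column heights now [3 3 8 7], max=8
Drop 5: I rot2 at col 0 lands with bottom-row=8; cleared 1 line(s) (total 1); column heights now [3 3 8 7], max=8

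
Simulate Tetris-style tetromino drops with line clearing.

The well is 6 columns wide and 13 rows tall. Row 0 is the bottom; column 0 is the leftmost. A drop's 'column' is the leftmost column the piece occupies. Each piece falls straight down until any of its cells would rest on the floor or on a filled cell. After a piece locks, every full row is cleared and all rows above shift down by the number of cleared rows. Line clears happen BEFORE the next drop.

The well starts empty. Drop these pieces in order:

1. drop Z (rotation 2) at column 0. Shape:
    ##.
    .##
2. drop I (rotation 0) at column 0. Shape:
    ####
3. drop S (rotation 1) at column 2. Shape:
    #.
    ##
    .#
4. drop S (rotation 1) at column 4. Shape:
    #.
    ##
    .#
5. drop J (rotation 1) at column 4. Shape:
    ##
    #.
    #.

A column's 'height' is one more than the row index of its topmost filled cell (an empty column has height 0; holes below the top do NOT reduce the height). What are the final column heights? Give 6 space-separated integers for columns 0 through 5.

Drop 1: Z rot2 at col 0 lands with bottom-row=0; cleared 0 line(s) (total 0); column heights now [2 2 1 0 0 0], max=2
Drop 2: I rot0 at col 0 lands with bottom-row=2; cleared 0 line(s) (total 0); column heights now [3 3 3 3 0 0], max=3
Drop 3: S rot1 at col 2 lands with bottom-row=3; cleared 0 line(s) (total 0); column heights now [3 3 6 5 0 0], max=6
Drop 4: S rot1 at col 4 lands with bottom-row=0; cleared 0 line(s) (total 0); column heights now [3 3 6 5 3 2], max=6
Drop 5: J rot1 at col 4 lands with bottom-row=3; cleared 0 line(s) (total 0); column heights now [3 3 6 5 6 6], max=6

Answer: 3 3 6 5 6 6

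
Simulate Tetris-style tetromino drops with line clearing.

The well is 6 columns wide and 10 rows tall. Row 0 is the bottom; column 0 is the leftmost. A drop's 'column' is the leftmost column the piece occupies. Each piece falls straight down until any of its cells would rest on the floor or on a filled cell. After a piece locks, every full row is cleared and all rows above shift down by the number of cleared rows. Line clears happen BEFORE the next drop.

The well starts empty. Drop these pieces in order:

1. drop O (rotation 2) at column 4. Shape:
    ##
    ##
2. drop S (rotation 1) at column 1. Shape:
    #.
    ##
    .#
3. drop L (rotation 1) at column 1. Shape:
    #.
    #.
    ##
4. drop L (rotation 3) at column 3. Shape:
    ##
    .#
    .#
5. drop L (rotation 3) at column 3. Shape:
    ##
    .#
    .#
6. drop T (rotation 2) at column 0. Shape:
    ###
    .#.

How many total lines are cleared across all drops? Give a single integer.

Drop 1: O rot2 at col 4 lands with bottom-row=0; cleared 0 line(s) (total 0); column heights now [0 0 0 0 2 2], max=2
Drop 2: S rot1 at col 1 lands with bottom-row=0; cleared 0 line(s) (total 0); column heights now [0 3 2 0 2 2], max=3
Drop 3: L rot1 at col 1 lands with bottom-row=3; cleared 0 line(s) (total 0); column heights now [0 6 4 0 2 2], max=6
Drop 4: L rot3 at col 3 lands with bottom-row=2; cleared 0 line(s) (total 0); column heights now [0 6 4 5 5 2], max=6
Drop 5: L rot3 at col 3 lands with bottom-row=5; cleared 0 line(s) (total 0); column heights now [0 6 4 8 8 2], max=8
Drop 6: T rot2 at col 0 lands with bottom-row=6; cleared 0 line(s) (total 0); column heights now [8 8 8 8 8 2], max=8

Answer: 0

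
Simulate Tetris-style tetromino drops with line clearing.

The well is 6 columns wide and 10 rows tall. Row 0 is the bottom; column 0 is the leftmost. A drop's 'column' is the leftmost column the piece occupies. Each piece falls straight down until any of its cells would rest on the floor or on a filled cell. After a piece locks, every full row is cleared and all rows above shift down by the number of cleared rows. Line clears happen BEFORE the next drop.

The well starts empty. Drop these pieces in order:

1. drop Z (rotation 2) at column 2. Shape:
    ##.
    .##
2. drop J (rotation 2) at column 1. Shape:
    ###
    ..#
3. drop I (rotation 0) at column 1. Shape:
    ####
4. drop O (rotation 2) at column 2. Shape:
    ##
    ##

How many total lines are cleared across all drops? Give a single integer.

Drop 1: Z rot2 at col 2 lands with bottom-row=0; cleared 0 line(s) (total 0); column heights now [0 0 2 2 1 0], max=2
Drop 2: J rot2 at col 1 lands with bottom-row=2; cleared 0 line(s) (total 0); column heights now [0 4 4 4 1 0], max=4
Drop 3: I rot0 at col 1 lands with bottom-row=4; cleared 0 line(s) (total 0); column heights now [0 5 5 5 5 0], max=5
Drop 4: O rot2 at col 2 lands with bottom-row=5; cleared 0 line(s) (total 0); column heights now [0 5 7 7 5 0], max=7

Answer: 0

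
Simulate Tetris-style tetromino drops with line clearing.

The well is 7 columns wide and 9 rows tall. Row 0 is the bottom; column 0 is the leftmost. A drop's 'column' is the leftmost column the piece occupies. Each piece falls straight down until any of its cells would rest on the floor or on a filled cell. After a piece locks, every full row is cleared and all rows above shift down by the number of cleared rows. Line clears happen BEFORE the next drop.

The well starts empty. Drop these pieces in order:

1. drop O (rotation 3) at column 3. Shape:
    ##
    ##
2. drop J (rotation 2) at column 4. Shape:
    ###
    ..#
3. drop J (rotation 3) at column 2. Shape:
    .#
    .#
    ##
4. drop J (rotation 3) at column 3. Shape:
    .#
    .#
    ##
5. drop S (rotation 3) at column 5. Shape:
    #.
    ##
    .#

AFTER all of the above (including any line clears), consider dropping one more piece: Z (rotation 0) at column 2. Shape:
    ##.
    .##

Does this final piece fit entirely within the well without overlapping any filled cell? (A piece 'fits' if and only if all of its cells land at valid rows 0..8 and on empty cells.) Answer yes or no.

Answer: no

Derivation:
Drop 1: O rot3 at col 3 lands with bottom-row=0; cleared 0 line(s) (total 0); column heights now [0 0 0 2 2 0 0], max=2
Drop 2: J rot2 at col 4 lands with bottom-row=1; cleared 0 line(s) (total 0); column heights now [0 0 0 2 3 3 3], max=3
Drop 3: J rot3 at col 2 lands with bottom-row=2; cleared 0 line(s) (total 0); column heights now [0 0 3 5 3 3 3], max=5
Drop 4: J rot3 at col 3 lands with bottom-row=5; cleared 0 line(s) (total 0); column heights now [0 0 3 6 8 3 3], max=8
Drop 5: S rot3 at col 5 lands with bottom-row=3; cleared 0 line(s) (total 0); column heights now [0 0 3 6 8 6 5], max=8
Test piece Z rot0 at col 2 (width 3): heights before test = [0 0 3 6 8 6 5]; fits = False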